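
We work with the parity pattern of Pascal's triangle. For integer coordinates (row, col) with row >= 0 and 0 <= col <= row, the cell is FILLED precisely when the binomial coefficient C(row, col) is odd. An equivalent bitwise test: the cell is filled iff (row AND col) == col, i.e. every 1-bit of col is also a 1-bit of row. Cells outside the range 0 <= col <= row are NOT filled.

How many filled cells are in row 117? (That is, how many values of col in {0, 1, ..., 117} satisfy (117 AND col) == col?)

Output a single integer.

117 in binary = 1110101
popcount(117) = number of 1-bits in 1110101 = 5
A col c satisfies (117 AND c) == c iff every set bit of c is also set in 117; each of the 5 set bits of 117 can independently be on or off in c.
count = 2^5 = 32

Answer: 32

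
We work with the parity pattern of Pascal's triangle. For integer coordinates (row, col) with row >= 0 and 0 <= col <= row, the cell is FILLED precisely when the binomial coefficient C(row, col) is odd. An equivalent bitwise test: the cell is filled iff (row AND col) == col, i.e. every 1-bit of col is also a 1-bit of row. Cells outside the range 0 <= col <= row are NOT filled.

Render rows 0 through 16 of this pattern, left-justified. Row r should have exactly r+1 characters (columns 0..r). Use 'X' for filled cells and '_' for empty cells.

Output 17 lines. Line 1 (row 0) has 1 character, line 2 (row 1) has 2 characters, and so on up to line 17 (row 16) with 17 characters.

Answer: X
XX
X_X
XXXX
X___X
XX__XX
X_X_X_X
XXXXXXXX
X_______X
XX______XX
X_X_____X_X
XXXX____XXXX
X___X___X___X
XX__XX__XX__XX
X_X_X_X_X_X_X_X
XXXXXXXXXXXXXXXX
X_______________X

Derivation:
r0=0: X
r1=1: XX
r2=10: X_X
r3=11: XXXX
r4=100: X___X
r5=101: XX__XX
r6=110: X_X_X_X
r7=111: XXXXXXXX
r8=1000: X_______X
r9=1001: XX______XX
r10=1010: X_X_____X_X
r11=1011: XXXX____XXXX
r12=1100: X___X___X___X
r13=1101: XX__XX__XX__XX
r14=1110: X_X_X_X_X_X_X_X
r15=1111: XXXXXXXXXXXXXXXX
r16=10000: X_______________X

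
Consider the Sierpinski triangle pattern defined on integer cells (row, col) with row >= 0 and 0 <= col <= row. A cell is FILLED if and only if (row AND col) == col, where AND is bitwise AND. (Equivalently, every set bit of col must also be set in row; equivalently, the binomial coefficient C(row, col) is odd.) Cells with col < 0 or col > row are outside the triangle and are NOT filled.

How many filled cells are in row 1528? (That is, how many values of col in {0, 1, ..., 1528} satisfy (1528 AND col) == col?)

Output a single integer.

1528 in binary = 10111111000
popcount(1528) = number of 1-bits in 10111111000 = 7
A col c satisfies (1528 AND c) == c iff every set bit of c is also set in 1528; each of the 7 set bits of 1528 can independently be on or off in c.
count = 2^7 = 128

Answer: 128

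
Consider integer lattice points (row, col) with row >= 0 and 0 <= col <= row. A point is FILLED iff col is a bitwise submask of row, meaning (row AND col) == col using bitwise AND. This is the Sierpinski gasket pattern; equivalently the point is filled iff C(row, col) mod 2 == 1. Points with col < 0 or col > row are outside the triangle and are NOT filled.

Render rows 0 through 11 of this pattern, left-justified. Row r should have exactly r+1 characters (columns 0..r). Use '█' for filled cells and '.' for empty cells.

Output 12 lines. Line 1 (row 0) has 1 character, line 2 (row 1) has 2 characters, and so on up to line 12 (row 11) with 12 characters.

Answer: █
██
█.█
████
█...█
██..██
█.█.█.█
████████
█.......█
██......██
█.█.....█.█
████....████

Derivation:
r0=0: █
r1=1: ██
r2=10: █.█
r3=11: ████
r4=100: █...█
r5=101: ██..██
r6=110: █.█.█.█
r7=111: ████████
r8=1000: █.......█
r9=1001: ██......██
r10=1010: █.█.....█.█
r11=1011: ████....████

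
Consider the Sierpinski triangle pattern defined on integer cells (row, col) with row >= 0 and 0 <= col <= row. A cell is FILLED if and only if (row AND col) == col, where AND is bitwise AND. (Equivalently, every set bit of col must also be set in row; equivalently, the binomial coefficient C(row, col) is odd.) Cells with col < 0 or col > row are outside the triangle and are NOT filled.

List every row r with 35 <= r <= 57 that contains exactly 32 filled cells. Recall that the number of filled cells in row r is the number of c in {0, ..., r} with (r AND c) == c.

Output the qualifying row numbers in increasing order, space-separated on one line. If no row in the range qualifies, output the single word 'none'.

Answer: 47 55

Derivation:
Row r has 2^popcount(r) filled cells, so we need popcount(r) = log2(32) = 5.
Scan r = 35..57 and keep those with exactly 5 one-bits:
r=35=100011 popcount=3 -> skip
r=36=100100 popcount=2 -> skip
r=37=100101 popcount=3 -> skip
r=38=100110 popcount=3 -> skip
r=39=100111 popcount=4 -> skip
r=40=101000 popcount=2 -> skip
r=41=101001 popcount=3 -> skip
r=42=101010 popcount=3 -> skip
r=43=101011 popcount=4 -> skip
r=44=101100 popcount=3 -> skip
r=45=101101 popcount=4 -> skip
r=46=101110 popcount=4 -> skip
r=47=101111 popcount=5 -> KEEP
r=48=110000 popcount=2 -> skip
r=49=110001 popcount=3 -> skip
r=50=110010 popcount=3 -> skip
r=51=110011 popcount=4 -> skip
r=52=110100 popcount=3 -> skip
r=53=110101 popcount=4 -> skip
r=54=110110 popcount=4 -> skip
r=55=110111 popcount=5 -> KEEP
r=56=111000 popcount=3 -> skip
r=57=111001 popcount=4 -> skip
Kept rows: 47 55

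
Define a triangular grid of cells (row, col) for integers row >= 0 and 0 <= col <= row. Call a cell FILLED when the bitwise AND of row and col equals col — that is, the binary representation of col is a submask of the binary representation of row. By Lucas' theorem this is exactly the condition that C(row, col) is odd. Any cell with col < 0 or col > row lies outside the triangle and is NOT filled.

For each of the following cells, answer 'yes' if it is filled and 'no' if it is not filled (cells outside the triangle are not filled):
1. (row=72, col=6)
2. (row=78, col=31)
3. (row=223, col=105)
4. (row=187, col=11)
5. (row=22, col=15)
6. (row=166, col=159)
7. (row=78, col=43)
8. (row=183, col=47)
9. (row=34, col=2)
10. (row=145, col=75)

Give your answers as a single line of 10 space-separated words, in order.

Answer: no no no yes no no no no yes no

Derivation:
(72,6): row=0b1001000, col=0b110, row AND col = 0b0 = 0; 0 != 6 -> empty
(78,31): row=0b1001110, col=0b11111, row AND col = 0b1110 = 14; 14 != 31 -> empty
(223,105): row=0b11011111, col=0b1101001, row AND col = 0b1001001 = 73; 73 != 105 -> empty
(187,11): row=0b10111011, col=0b1011, row AND col = 0b1011 = 11; 11 == 11 -> filled
(22,15): row=0b10110, col=0b1111, row AND col = 0b110 = 6; 6 != 15 -> empty
(166,159): row=0b10100110, col=0b10011111, row AND col = 0b10000110 = 134; 134 != 159 -> empty
(78,43): row=0b1001110, col=0b101011, row AND col = 0b1010 = 10; 10 != 43 -> empty
(183,47): row=0b10110111, col=0b101111, row AND col = 0b100111 = 39; 39 != 47 -> empty
(34,2): row=0b100010, col=0b10, row AND col = 0b10 = 2; 2 == 2 -> filled
(145,75): row=0b10010001, col=0b1001011, row AND col = 0b1 = 1; 1 != 75 -> empty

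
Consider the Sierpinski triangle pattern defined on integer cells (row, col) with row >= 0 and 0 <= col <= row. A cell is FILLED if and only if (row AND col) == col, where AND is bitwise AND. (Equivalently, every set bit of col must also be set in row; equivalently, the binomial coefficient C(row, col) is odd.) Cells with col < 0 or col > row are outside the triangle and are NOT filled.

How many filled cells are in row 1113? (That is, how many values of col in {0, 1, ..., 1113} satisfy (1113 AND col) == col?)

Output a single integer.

1113 in binary = 10001011001
popcount(1113) = number of 1-bits in 10001011001 = 5
A col c satisfies (1113 AND c) == c iff every set bit of c is also set in 1113; each of the 5 set bits of 1113 can independently be on or off in c.
count = 2^5 = 32

Answer: 32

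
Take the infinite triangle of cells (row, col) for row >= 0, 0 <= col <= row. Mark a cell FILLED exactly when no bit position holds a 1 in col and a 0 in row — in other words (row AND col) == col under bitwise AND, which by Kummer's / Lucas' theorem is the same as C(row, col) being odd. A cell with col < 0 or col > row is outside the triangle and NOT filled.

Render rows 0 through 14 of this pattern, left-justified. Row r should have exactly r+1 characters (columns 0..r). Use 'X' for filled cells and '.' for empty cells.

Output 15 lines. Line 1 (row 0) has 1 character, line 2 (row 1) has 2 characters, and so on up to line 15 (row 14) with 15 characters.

Answer: X
XX
X.X
XXXX
X...X
XX..XX
X.X.X.X
XXXXXXXX
X.......X
XX......XX
X.X.....X.X
XXXX....XXXX
X...X...X...X
XX..XX..XX..XX
X.X.X.X.X.X.X.X

Derivation:
r0=0: X
r1=1: XX
r2=10: X.X
r3=11: XXXX
r4=100: X...X
r5=101: XX..XX
r6=110: X.X.X.X
r7=111: XXXXXXXX
r8=1000: X.......X
r9=1001: XX......XX
r10=1010: X.X.....X.X
r11=1011: XXXX....XXXX
r12=1100: X...X...X...X
r13=1101: XX..XX..XX..XX
r14=1110: X.X.X.X.X.X.X.X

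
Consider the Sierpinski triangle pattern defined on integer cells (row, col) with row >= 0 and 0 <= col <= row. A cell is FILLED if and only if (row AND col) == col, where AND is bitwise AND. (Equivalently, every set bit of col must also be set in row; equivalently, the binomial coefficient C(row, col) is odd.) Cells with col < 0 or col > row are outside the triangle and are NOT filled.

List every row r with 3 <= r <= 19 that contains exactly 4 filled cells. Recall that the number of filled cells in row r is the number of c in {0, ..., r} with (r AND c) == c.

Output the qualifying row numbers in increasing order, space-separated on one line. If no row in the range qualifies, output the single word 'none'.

Answer: 3 5 6 9 10 12 17 18

Derivation:
Row r has 2^popcount(r) filled cells, so we need popcount(r) = log2(4) = 2.
Scan r = 3..19 and keep those with exactly 2 one-bits:
r=3=11 popcount=2 -> KEEP
r=4=100 popcount=1 -> skip
r=5=101 popcount=2 -> KEEP
r=6=110 popcount=2 -> KEEP
r=7=111 popcount=3 -> skip
r=8=1000 popcount=1 -> skip
r=9=1001 popcount=2 -> KEEP
r=10=1010 popcount=2 -> KEEP
r=11=1011 popcount=3 -> skip
r=12=1100 popcount=2 -> KEEP
r=13=1101 popcount=3 -> skip
r=14=1110 popcount=3 -> skip
r=15=1111 popcount=4 -> skip
r=16=10000 popcount=1 -> skip
r=17=10001 popcount=2 -> KEEP
r=18=10010 popcount=2 -> KEEP
r=19=10011 popcount=3 -> skip
Kept rows: 3 5 6 9 10 12 17 18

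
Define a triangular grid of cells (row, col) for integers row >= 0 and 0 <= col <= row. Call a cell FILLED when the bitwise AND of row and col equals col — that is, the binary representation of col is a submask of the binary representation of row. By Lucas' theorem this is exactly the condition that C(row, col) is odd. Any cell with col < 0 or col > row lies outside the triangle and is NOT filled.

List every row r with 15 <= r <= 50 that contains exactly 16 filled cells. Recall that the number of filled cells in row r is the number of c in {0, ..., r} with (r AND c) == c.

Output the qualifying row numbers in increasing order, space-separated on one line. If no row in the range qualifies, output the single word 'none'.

Row r has 2^popcount(r) filled cells, so we need popcount(r) = log2(16) = 4.
Scan r = 15..50 and keep those with exactly 4 one-bits:
r=15=1111 popcount=4 -> KEEP
r=16=10000 popcount=1 -> skip
r=17=10001 popcount=2 -> skip
r=18=10010 popcount=2 -> skip
r=19=10011 popcount=3 -> skip
r=20=10100 popcount=2 -> skip
r=21=10101 popcount=3 -> skip
r=22=10110 popcount=3 -> skip
r=23=10111 popcount=4 -> KEEP
r=24=11000 popcount=2 -> skip
r=25=11001 popcount=3 -> skip
r=26=11010 popcount=3 -> skip
r=27=11011 popcount=4 -> KEEP
r=28=11100 popcount=3 -> skip
r=29=11101 popcount=4 -> KEEP
r=30=11110 popcount=4 -> KEEP
r=31=11111 popcount=5 -> skip
r=32=100000 popcount=1 -> skip
r=33=100001 popcount=2 -> skip
r=34=100010 popcount=2 -> skip
r=35=100011 popcount=3 -> skip
r=36=100100 popcount=2 -> skip
r=37=100101 popcount=3 -> skip
r=38=100110 popcount=3 -> skip
r=39=100111 popcount=4 -> KEEP
r=40=101000 popcount=2 -> skip
r=41=101001 popcount=3 -> skip
r=42=101010 popcount=3 -> skip
r=43=101011 popcount=4 -> KEEP
r=44=101100 popcount=3 -> skip
r=45=101101 popcount=4 -> KEEP
r=46=101110 popcount=4 -> KEEP
r=47=101111 popcount=5 -> skip
r=48=110000 popcount=2 -> skip
r=49=110001 popcount=3 -> skip
r=50=110010 popcount=3 -> skip
Kept rows: 15 23 27 29 30 39 43 45 46

Answer: 15 23 27 29 30 39 43 45 46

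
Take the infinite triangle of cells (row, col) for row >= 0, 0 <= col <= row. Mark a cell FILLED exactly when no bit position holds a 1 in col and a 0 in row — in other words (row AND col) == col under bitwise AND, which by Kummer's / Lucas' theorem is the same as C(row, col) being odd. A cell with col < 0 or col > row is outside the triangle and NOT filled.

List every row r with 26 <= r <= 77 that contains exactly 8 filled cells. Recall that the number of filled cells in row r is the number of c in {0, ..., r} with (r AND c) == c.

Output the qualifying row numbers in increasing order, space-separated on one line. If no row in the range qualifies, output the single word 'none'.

Answer: 26 28 35 37 38 41 42 44 49 50 52 56 67 69 70 73 74 76

Derivation:
Row r has 2^popcount(r) filled cells, so we need popcount(r) = log2(8) = 3.
Scan r = 26..77 and keep those with exactly 3 one-bits:
r=26=11010 popcount=3 -> KEEP
r=27=11011 popcount=4 -> skip
r=28=11100 popcount=3 -> KEEP
r=29=11101 popcount=4 -> skip
r=30=11110 popcount=4 -> skip
r=31=11111 popcount=5 -> skip
r=32=100000 popcount=1 -> skip
r=33=100001 popcount=2 -> skip
r=34=100010 popcount=2 -> skip
r=35=100011 popcount=3 -> KEEP
r=36=100100 popcount=2 -> skip
r=37=100101 popcount=3 -> KEEP
r=38=100110 popcount=3 -> KEEP
r=39=100111 popcount=4 -> skip
r=40=101000 popcount=2 -> skip
r=41=101001 popcount=3 -> KEEP
r=42=101010 popcount=3 -> KEEP
r=43=101011 popcount=4 -> skip
r=44=101100 popcount=3 -> KEEP
r=45=101101 popcount=4 -> skip
r=46=101110 popcount=4 -> skip
r=47=101111 popcount=5 -> skip
r=48=110000 popcount=2 -> skip
r=49=110001 popcount=3 -> KEEP
r=50=110010 popcount=3 -> KEEP
r=51=110011 popcount=4 -> skip
r=52=110100 popcount=3 -> KEEP
r=53=110101 popcount=4 -> skip
r=54=110110 popcount=4 -> skip
r=55=110111 popcount=5 -> skip
r=56=111000 popcount=3 -> KEEP
r=57=111001 popcount=4 -> skip
r=58=111010 popcount=4 -> skip
r=59=111011 popcount=5 -> skip
r=60=111100 popcount=4 -> skip
r=61=111101 popcount=5 -> skip
r=62=111110 popcount=5 -> skip
r=63=111111 popcount=6 -> skip
r=64=1000000 popcount=1 -> skip
r=65=1000001 popcount=2 -> skip
r=66=1000010 popcount=2 -> skip
r=67=1000011 popcount=3 -> KEEP
r=68=1000100 popcount=2 -> skip
r=69=1000101 popcount=3 -> KEEP
r=70=1000110 popcount=3 -> KEEP
r=71=1000111 popcount=4 -> skip
r=72=1001000 popcount=2 -> skip
r=73=1001001 popcount=3 -> KEEP
r=74=1001010 popcount=3 -> KEEP
r=75=1001011 popcount=4 -> skip
r=76=1001100 popcount=3 -> KEEP
r=77=1001101 popcount=4 -> skip
Kept rows: 26 28 35 37 38 41 42 44 49 50 52 56 67 69 70 73 74 76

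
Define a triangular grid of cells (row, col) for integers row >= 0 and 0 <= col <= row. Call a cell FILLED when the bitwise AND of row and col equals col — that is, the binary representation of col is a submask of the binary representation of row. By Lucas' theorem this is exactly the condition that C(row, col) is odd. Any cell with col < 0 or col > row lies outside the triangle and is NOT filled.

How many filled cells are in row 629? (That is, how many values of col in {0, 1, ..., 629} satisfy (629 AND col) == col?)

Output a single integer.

629 in binary = 1001110101
popcount(629) = number of 1-bits in 1001110101 = 6
A col c satisfies (629 AND c) == c iff every set bit of c is also set in 629; each of the 6 set bits of 629 can independently be on or off in c.
count = 2^6 = 64

Answer: 64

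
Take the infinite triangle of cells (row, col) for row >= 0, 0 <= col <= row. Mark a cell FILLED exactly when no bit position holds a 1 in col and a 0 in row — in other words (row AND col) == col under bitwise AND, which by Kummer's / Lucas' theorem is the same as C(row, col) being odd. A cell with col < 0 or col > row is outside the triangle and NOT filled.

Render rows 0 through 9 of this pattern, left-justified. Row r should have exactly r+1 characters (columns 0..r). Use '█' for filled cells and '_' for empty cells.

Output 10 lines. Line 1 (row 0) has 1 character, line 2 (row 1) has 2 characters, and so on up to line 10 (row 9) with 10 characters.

Answer: █
██
█_█
████
█___█
██__██
█_█_█_█
████████
█_______█
██______██

Derivation:
r0=0: █
r1=1: ██
r2=10: █_█
r3=11: ████
r4=100: █___█
r5=101: ██__██
r6=110: █_█_█_█
r7=111: ████████
r8=1000: █_______█
r9=1001: ██______██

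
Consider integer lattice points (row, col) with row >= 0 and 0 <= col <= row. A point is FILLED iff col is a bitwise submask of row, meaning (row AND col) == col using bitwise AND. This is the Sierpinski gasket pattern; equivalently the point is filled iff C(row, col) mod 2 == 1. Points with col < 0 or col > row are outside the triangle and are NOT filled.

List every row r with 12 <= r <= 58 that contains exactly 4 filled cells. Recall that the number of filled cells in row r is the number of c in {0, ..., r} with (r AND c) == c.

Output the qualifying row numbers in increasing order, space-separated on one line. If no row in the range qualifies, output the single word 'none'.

Row r has 2^popcount(r) filled cells, so we need popcount(r) = log2(4) = 2.
Scan r = 12..58 and keep those with exactly 2 one-bits:
r=12=1100 popcount=2 -> KEEP
r=13=1101 popcount=3 -> skip
r=14=1110 popcount=3 -> skip
r=15=1111 popcount=4 -> skip
r=16=10000 popcount=1 -> skip
r=17=10001 popcount=2 -> KEEP
r=18=10010 popcount=2 -> KEEP
r=19=10011 popcount=3 -> skip
r=20=10100 popcount=2 -> KEEP
r=21=10101 popcount=3 -> skip
r=22=10110 popcount=3 -> skip
r=23=10111 popcount=4 -> skip
r=24=11000 popcount=2 -> KEEP
r=25=11001 popcount=3 -> skip
r=26=11010 popcount=3 -> skip
r=27=11011 popcount=4 -> skip
r=28=11100 popcount=3 -> skip
r=29=11101 popcount=4 -> skip
r=30=11110 popcount=4 -> skip
r=31=11111 popcount=5 -> skip
r=32=100000 popcount=1 -> skip
r=33=100001 popcount=2 -> KEEP
r=34=100010 popcount=2 -> KEEP
r=35=100011 popcount=3 -> skip
r=36=100100 popcount=2 -> KEEP
r=37=100101 popcount=3 -> skip
r=38=100110 popcount=3 -> skip
r=39=100111 popcount=4 -> skip
r=40=101000 popcount=2 -> KEEP
r=41=101001 popcount=3 -> skip
r=42=101010 popcount=3 -> skip
r=43=101011 popcount=4 -> skip
r=44=101100 popcount=3 -> skip
r=45=101101 popcount=4 -> skip
r=46=101110 popcount=4 -> skip
r=47=101111 popcount=5 -> skip
r=48=110000 popcount=2 -> KEEP
r=49=110001 popcount=3 -> skip
r=50=110010 popcount=3 -> skip
r=51=110011 popcount=4 -> skip
r=52=110100 popcount=3 -> skip
r=53=110101 popcount=4 -> skip
r=54=110110 popcount=4 -> skip
r=55=110111 popcount=5 -> skip
r=56=111000 popcount=3 -> skip
r=57=111001 popcount=4 -> skip
r=58=111010 popcount=4 -> skip
Kept rows: 12 17 18 20 24 33 34 36 40 48

Answer: 12 17 18 20 24 33 34 36 40 48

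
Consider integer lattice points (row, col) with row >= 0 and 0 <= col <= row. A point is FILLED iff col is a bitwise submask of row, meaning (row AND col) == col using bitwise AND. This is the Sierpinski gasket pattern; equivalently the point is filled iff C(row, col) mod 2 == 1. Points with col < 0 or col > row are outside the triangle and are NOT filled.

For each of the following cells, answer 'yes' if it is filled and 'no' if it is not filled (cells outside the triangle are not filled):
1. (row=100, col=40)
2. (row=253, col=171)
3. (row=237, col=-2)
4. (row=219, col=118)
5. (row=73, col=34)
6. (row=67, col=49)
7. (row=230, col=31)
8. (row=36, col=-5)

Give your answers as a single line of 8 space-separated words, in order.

(100,40): row=0b1100100, col=0b101000, row AND col = 0b100000 = 32; 32 != 40 -> empty
(253,171): row=0b11111101, col=0b10101011, row AND col = 0b10101001 = 169; 169 != 171 -> empty
(237,-2): col outside [0, 237] -> not filled
(219,118): row=0b11011011, col=0b1110110, row AND col = 0b1010010 = 82; 82 != 118 -> empty
(73,34): row=0b1001001, col=0b100010, row AND col = 0b0 = 0; 0 != 34 -> empty
(67,49): row=0b1000011, col=0b110001, row AND col = 0b1 = 1; 1 != 49 -> empty
(230,31): row=0b11100110, col=0b11111, row AND col = 0b110 = 6; 6 != 31 -> empty
(36,-5): col outside [0, 36] -> not filled

Answer: no no no no no no no no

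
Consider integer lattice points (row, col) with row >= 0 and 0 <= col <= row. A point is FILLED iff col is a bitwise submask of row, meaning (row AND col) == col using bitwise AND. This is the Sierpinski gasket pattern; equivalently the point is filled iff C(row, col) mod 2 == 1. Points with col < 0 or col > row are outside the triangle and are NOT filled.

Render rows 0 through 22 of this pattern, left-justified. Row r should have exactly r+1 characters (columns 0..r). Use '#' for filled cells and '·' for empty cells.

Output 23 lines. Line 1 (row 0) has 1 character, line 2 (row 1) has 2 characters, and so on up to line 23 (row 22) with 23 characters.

Answer: #
##
#·#
####
#···#
##··##
#·#·#·#
########
#·······#
##······##
#·#·····#·#
####····####
#···#···#···#
##··##··##··##
#·#·#·#·#·#·#·#
################
#···············#
##··············##
#·#·············#·#
####············####
#···#···········#···#
##··##··········##··##
#·#·#·#·········#·#·#·#

Derivation:
r0=0: #
r1=1: ##
r2=10: #·#
r3=11: ####
r4=100: #···#
r5=101: ##··##
r6=110: #·#·#·#
r7=111: ########
r8=1000: #·······#
r9=1001: ##······##
r10=1010: #·#·····#·#
r11=1011: ####····####
r12=1100: #···#···#···#
r13=1101: ##··##··##··##
r14=1110: #·#·#·#·#·#·#·#
r15=1111: ################
r16=10000: #···············#
r17=10001: ##··············##
r18=10010: #·#·············#·#
r19=10011: ####············####
r20=10100: #···#···········#···#
r21=10101: ##··##··········##··##
r22=10110: #·#·#·#·········#·#·#·#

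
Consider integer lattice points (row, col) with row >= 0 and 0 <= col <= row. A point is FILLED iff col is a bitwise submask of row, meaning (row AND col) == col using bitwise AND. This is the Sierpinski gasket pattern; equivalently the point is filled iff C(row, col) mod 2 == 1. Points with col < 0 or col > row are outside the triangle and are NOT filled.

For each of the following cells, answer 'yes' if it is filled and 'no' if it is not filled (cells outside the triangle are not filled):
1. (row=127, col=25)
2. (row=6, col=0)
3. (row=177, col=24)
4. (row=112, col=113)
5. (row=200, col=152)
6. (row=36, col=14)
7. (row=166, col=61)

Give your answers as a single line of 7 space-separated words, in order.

Answer: yes yes no no no no no

Derivation:
(127,25): row=0b1111111, col=0b11001, row AND col = 0b11001 = 25; 25 == 25 -> filled
(6,0): row=0b110, col=0b0, row AND col = 0b0 = 0; 0 == 0 -> filled
(177,24): row=0b10110001, col=0b11000, row AND col = 0b10000 = 16; 16 != 24 -> empty
(112,113): col outside [0, 112] -> not filled
(200,152): row=0b11001000, col=0b10011000, row AND col = 0b10001000 = 136; 136 != 152 -> empty
(36,14): row=0b100100, col=0b1110, row AND col = 0b100 = 4; 4 != 14 -> empty
(166,61): row=0b10100110, col=0b111101, row AND col = 0b100100 = 36; 36 != 61 -> empty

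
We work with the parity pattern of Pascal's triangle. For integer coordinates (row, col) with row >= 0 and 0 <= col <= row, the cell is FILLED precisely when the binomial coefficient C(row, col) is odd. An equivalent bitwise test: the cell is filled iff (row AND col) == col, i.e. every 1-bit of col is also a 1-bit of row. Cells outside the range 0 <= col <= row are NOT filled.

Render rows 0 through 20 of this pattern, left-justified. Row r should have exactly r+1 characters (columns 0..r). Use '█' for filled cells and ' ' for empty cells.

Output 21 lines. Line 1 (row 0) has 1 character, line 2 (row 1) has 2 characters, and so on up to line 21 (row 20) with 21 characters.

r0=0: █
r1=1: ██
r2=10: █ █
r3=11: ████
r4=100: █   █
r5=101: ██  ██
r6=110: █ █ █ █
r7=111: ████████
r8=1000: █       █
r9=1001: ██      ██
r10=1010: █ █     █ █
r11=1011: ████    ████
r12=1100: █   █   █   █
r13=1101: ██  ██  ██  ██
r14=1110: █ █ █ █ █ █ █ █
r15=1111: ████████████████
r16=10000: █               █
r17=10001: ██              ██
r18=10010: █ █             █ █
r19=10011: ████            ████
r20=10100: █   █           █   █

Answer: █
██
█ █
████
█   █
██  ██
█ █ █ █
████████
█       █
██      ██
█ █     █ █
████    ████
█   █   █   █
██  ██  ██  ██
█ █ █ █ █ █ █ █
████████████████
█               █
██              ██
█ █             █ █
████            ████
█   █           █   █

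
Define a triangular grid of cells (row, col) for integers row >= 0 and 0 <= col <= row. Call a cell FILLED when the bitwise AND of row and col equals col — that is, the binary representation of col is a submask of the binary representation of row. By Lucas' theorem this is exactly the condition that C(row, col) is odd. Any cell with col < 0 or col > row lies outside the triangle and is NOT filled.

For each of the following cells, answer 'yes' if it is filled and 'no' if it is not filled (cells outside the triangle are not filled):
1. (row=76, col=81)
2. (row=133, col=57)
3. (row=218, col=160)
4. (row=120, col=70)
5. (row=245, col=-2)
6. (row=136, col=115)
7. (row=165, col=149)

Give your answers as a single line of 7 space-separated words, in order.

(76,81): col outside [0, 76] -> not filled
(133,57): row=0b10000101, col=0b111001, row AND col = 0b1 = 1; 1 != 57 -> empty
(218,160): row=0b11011010, col=0b10100000, row AND col = 0b10000000 = 128; 128 != 160 -> empty
(120,70): row=0b1111000, col=0b1000110, row AND col = 0b1000000 = 64; 64 != 70 -> empty
(245,-2): col outside [0, 245] -> not filled
(136,115): row=0b10001000, col=0b1110011, row AND col = 0b0 = 0; 0 != 115 -> empty
(165,149): row=0b10100101, col=0b10010101, row AND col = 0b10000101 = 133; 133 != 149 -> empty

Answer: no no no no no no no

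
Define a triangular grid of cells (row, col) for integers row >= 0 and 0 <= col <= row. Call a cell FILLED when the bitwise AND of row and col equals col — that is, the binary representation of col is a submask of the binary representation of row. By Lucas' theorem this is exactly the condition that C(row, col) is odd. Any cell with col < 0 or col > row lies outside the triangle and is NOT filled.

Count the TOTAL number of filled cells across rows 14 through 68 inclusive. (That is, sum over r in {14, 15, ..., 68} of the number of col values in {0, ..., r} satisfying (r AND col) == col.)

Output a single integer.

Answer: 694

Derivation:
r14=1110 pc3: +8 =8
r15=1111 pc4: +16 =24
r16=10000 pc1: +2 =26
r17=10001 pc2: +4 =30
r18=10010 pc2: +4 =34
r19=10011 pc3: +8 =42
r20=10100 pc2: +4 =46
r21=10101 pc3: +8 =54
r22=10110 pc3: +8 =62
r23=10111 pc4: +16 =78
r24=11000 pc2: +4 =82
r25=11001 pc3: +8 =90
r26=11010 pc3: +8 =98
r27=11011 pc4: +16 =114
r28=11100 pc3: +8 =122
r29=11101 pc4: +16 =138
r30=11110 pc4: +16 =154
r31=11111 pc5: +32 =186
r32=100000 pc1: +2 =188
r33=100001 pc2: +4 =192
r34=100010 pc2: +4 =196
r35=100011 pc3: +8 =204
r36=100100 pc2: +4 =208
r37=100101 pc3: +8 =216
r38=100110 pc3: +8 =224
r39=100111 pc4: +16 =240
r40=101000 pc2: +4 =244
r41=101001 pc3: +8 =252
r42=101010 pc3: +8 =260
r43=101011 pc4: +16 =276
r44=101100 pc3: +8 =284
r45=101101 pc4: +16 =300
r46=101110 pc4: +16 =316
r47=101111 pc5: +32 =348
r48=110000 pc2: +4 =352
r49=110001 pc3: +8 =360
r50=110010 pc3: +8 =368
r51=110011 pc4: +16 =384
r52=110100 pc3: +8 =392
r53=110101 pc4: +16 =408
r54=110110 pc4: +16 =424
r55=110111 pc5: +32 =456
r56=111000 pc3: +8 =464
r57=111001 pc4: +16 =480
r58=111010 pc4: +16 =496
r59=111011 pc5: +32 =528
r60=111100 pc4: +16 =544
r61=111101 pc5: +32 =576
r62=111110 pc5: +32 =608
r63=111111 pc6: +64 =672
r64=1000000 pc1: +2 =674
r65=1000001 pc2: +4 =678
r66=1000010 pc2: +4 =682
r67=1000011 pc3: +8 =690
r68=1000100 pc2: +4 =694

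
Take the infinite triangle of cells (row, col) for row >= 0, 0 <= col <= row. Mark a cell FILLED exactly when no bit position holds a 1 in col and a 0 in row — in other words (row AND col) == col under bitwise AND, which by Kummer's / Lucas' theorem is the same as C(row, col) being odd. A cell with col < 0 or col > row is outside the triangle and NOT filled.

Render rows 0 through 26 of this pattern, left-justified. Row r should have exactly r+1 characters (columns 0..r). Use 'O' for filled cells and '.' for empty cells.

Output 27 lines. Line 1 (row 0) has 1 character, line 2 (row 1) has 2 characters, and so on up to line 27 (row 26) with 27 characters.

r0=0: O
r1=1: OO
r2=10: O.O
r3=11: OOOO
r4=100: O...O
r5=101: OO..OO
r6=110: O.O.O.O
r7=111: OOOOOOOO
r8=1000: O.......O
r9=1001: OO......OO
r10=1010: O.O.....O.O
r11=1011: OOOO....OOOO
r12=1100: O...O...O...O
r13=1101: OO..OO..OO..OO
r14=1110: O.O.O.O.O.O.O.O
r15=1111: OOOOOOOOOOOOOOOO
r16=10000: O...............O
r17=10001: OO..............OO
r18=10010: O.O.............O.O
r19=10011: OOOO............OOOO
r20=10100: O...O...........O...O
r21=10101: OO..OO..........OO..OO
r22=10110: O.O.O.O.........O.O.O.O
r23=10111: OOOOOOOO........OOOOOOOO
r24=11000: O.......O.......O.......O
r25=11001: OO......OO......OO......OO
r26=11010: O.O.....O.O.....O.O.....O.O

Answer: O
OO
O.O
OOOO
O...O
OO..OO
O.O.O.O
OOOOOOOO
O.......O
OO......OO
O.O.....O.O
OOOO....OOOO
O...O...O...O
OO..OO..OO..OO
O.O.O.O.O.O.O.O
OOOOOOOOOOOOOOOO
O...............O
OO..............OO
O.O.............O.O
OOOO............OOOO
O...O...........O...O
OO..OO..........OO..OO
O.O.O.O.........O.O.O.O
OOOOOOOO........OOOOOOOO
O.......O.......O.......O
OO......OO......OO......OO
O.O.....O.O.....O.O.....O.O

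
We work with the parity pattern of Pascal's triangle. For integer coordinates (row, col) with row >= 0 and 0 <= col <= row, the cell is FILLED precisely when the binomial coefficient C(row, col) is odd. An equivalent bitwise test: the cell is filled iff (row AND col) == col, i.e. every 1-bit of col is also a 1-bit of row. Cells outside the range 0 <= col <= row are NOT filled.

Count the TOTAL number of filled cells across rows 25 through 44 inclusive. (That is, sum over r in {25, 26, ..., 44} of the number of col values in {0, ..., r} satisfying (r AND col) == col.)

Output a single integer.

Answer: 202

Derivation:
r25=11001 pc3: +8 =8
r26=11010 pc3: +8 =16
r27=11011 pc4: +16 =32
r28=11100 pc3: +8 =40
r29=11101 pc4: +16 =56
r30=11110 pc4: +16 =72
r31=11111 pc5: +32 =104
r32=100000 pc1: +2 =106
r33=100001 pc2: +4 =110
r34=100010 pc2: +4 =114
r35=100011 pc3: +8 =122
r36=100100 pc2: +4 =126
r37=100101 pc3: +8 =134
r38=100110 pc3: +8 =142
r39=100111 pc4: +16 =158
r40=101000 pc2: +4 =162
r41=101001 pc3: +8 =170
r42=101010 pc3: +8 =178
r43=101011 pc4: +16 =194
r44=101100 pc3: +8 =202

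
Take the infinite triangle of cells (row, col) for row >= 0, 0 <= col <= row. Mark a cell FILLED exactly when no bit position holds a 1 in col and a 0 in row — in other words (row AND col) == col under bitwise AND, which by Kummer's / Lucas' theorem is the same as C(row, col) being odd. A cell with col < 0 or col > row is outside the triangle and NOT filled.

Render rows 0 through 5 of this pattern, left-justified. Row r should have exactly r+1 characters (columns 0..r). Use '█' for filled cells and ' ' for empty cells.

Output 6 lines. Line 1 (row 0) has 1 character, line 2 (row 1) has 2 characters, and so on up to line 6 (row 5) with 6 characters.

r0=0: █
r1=1: ██
r2=10: █ █
r3=11: ████
r4=100: █   █
r5=101: ██  ██

Answer: █
██
█ █
████
█   █
██  ██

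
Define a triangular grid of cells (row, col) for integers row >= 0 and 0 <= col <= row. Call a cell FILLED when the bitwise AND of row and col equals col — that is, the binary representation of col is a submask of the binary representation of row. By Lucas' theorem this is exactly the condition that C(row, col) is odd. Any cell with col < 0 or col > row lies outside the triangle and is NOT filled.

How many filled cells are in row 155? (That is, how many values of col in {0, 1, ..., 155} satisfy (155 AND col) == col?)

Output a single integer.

155 in binary = 10011011
popcount(155) = number of 1-bits in 10011011 = 5
A col c satisfies (155 AND c) == c iff every set bit of c is also set in 155; each of the 5 set bits of 155 can independently be on or off in c.
count = 2^5 = 32

Answer: 32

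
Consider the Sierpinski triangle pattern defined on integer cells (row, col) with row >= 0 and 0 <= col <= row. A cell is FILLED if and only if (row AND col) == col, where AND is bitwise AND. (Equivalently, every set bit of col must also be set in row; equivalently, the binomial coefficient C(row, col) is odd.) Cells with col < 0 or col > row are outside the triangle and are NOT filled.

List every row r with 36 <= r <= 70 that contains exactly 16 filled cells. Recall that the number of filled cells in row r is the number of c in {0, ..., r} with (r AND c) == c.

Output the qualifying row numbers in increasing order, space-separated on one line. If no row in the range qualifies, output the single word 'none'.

Row r has 2^popcount(r) filled cells, so we need popcount(r) = log2(16) = 4.
Scan r = 36..70 and keep those with exactly 4 one-bits:
r=36=100100 popcount=2 -> skip
r=37=100101 popcount=3 -> skip
r=38=100110 popcount=3 -> skip
r=39=100111 popcount=4 -> KEEP
r=40=101000 popcount=2 -> skip
r=41=101001 popcount=3 -> skip
r=42=101010 popcount=3 -> skip
r=43=101011 popcount=4 -> KEEP
r=44=101100 popcount=3 -> skip
r=45=101101 popcount=4 -> KEEP
r=46=101110 popcount=4 -> KEEP
r=47=101111 popcount=5 -> skip
r=48=110000 popcount=2 -> skip
r=49=110001 popcount=3 -> skip
r=50=110010 popcount=3 -> skip
r=51=110011 popcount=4 -> KEEP
r=52=110100 popcount=3 -> skip
r=53=110101 popcount=4 -> KEEP
r=54=110110 popcount=4 -> KEEP
r=55=110111 popcount=5 -> skip
r=56=111000 popcount=3 -> skip
r=57=111001 popcount=4 -> KEEP
r=58=111010 popcount=4 -> KEEP
r=59=111011 popcount=5 -> skip
r=60=111100 popcount=4 -> KEEP
r=61=111101 popcount=5 -> skip
r=62=111110 popcount=5 -> skip
r=63=111111 popcount=6 -> skip
r=64=1000000 popcount=1 -> skip
r=65=1000001 popcount=2 -> skip
r=66=1000010 popcount=2 -> skip
r=67=1000011 popcount=3 -> skip
r=68=1000100 popcount=2 -> skip
r=69=1000101 popcount=3 -> skip
r=70=1000110 popcount=3 -> skip
Kept rows: 39 43 45 46 51 53 54 57 58 60

Answer: 39 43 45 46 51 53 54 57 58 60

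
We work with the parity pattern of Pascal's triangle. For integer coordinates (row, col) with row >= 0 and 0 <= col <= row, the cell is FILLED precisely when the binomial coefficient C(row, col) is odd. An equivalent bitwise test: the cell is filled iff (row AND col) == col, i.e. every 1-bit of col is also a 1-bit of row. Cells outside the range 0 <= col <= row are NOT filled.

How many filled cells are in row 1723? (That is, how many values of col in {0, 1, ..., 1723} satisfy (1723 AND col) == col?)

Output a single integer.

1723 in binary = 11010111011
popcount(1723) = number of 1-bits in 11010111011 = 8
A col c satisfies (1723 AND c) == c iff every set bit of c is also set in 1723; each of the 8 set bits of 1723 can independently be on or off in c.
count = 2^8 = 256

Answer: 256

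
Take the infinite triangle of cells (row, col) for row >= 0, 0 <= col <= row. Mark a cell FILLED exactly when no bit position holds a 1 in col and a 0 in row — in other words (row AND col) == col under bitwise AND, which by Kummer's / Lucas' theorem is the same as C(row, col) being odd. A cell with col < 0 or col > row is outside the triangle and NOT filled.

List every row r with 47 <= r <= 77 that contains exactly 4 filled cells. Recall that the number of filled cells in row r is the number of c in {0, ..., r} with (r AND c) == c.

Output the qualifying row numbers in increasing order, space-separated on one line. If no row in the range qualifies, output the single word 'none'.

Row r has 2^popcount(r) filled cells, so we need popcount(r) = log2(4) = 2.
Scan r = 47..77 and keep those with exactly 2 one-bits:
r=47=101111 popcount=5 -> skip
r=48=110000 popcount=2 -> KEEP
r=49=110001 popcount=3 -> skip
r=50=110010 popcount=3 -> skip
r=51=110011 popcount=4 -> skip
r=52=110100 popcount=3 -> skip
r=53=110101 popcount=4 -> skip
r=54=110110 popcount=4 -> skip
r=55=110111 popcount=5 -> skip
r=56=111000 popcount=3 -> skip
r=57=111001 popcount=4 -> skip
r=58=111010 popcount=4 -> skip
r=59=111011 popcount=5 -> skip
r=60=111100 popcount=4 -> skip
r=61=111101 popcount=5 -> skip
r=62=111110 popcount=5 -> skip
r=63=111111 popcount=6 -> skip
r=64=1000000 popcount=1 -> skip
r=65=1000001 popcount=2 -> KEEP
r=66=1000010 popcount=2 -> KEEP
r=67=1000011 popcount=3 -> skip
r=68=1000100 popcount=2 -> KEEP
r=69=1000101 popcount=3 -> skip
r=70=1000110 popcount=3 -> skip
r=71=1000111 popcount=4 -> skip
r=72=1001000 popcount=2 -> KEEP
r=73=1001001 popcount=3 -> skip
r=74=1001010 popcount=3 -> skip
r=75=1001011 popcount=4 -> skip
r=76=1001100 popcount=3 -> skip
r=77=1001101 popcount=4 -> skip
Kept rows: 48 65 66 68 72

Answer: 48 65 66 68 72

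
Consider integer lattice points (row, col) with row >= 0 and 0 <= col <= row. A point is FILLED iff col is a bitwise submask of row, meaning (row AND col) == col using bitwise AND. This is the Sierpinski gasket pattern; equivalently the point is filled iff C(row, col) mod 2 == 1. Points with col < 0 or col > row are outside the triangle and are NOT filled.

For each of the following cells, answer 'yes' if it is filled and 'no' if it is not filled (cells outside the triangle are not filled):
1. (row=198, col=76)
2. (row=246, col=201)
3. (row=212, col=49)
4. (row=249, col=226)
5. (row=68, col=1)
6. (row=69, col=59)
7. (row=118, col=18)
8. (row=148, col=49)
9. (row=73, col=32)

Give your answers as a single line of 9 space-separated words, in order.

Answer: no no no no no no yes no no

Derivation:
(198,76): row=0b11000110, col=0b1001100, row AND col = 0b1000100 = 68; 68 != 76 -> empty
(246,201): row=0b11110110, col=0b11001001, row AND col = 0b11000000 = 192; 192 != 201 -> empty
(212,49): row=0b11010100, col=0b110001, row AND col = 0b10000 = 16; 16 != 49 -> empty
(249,226): row=0b11111001, col=0b11100010, row AND col = 0b11100000 = 224; 224 != 226 -> empty
(68,1): row=0b1000100, col=0b1, row AND col = 0b0 = 0; 0 != 1 -> empty
(69,59): row=0b1000101, col=0b111011, row AND col = 0b1 = 1; 1 != 59 -> empty
(118,18): row=0b1110110, col=0b10010, row AND col = 0b10010 = 18; 18 == 18 -> filled
(148,49): row=0b10010100, col=0b110001, row AND col = 0b10000 = 16; 16 != 49 -> empty
(73,32): row=0b1001001, col=0b100000, row AND col = 0b0 = 0; 0 != 32 -> empty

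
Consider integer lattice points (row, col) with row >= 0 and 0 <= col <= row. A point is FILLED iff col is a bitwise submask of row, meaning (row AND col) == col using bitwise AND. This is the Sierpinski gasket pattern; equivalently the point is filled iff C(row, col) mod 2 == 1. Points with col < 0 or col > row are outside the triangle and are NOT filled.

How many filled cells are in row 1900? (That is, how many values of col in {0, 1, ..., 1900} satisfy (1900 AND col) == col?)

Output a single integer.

Answer: 128

Derivation:
1900 in binary = 11101101100
popcount(1900) = number of 1-bits in 11101101100 = 7
A col c satisfies (1900 AND c) == c iff every set bit of c is also set in 1900; each of the 7 set bits of 1900 can independently be on or off in c.
count = 2^7 = 128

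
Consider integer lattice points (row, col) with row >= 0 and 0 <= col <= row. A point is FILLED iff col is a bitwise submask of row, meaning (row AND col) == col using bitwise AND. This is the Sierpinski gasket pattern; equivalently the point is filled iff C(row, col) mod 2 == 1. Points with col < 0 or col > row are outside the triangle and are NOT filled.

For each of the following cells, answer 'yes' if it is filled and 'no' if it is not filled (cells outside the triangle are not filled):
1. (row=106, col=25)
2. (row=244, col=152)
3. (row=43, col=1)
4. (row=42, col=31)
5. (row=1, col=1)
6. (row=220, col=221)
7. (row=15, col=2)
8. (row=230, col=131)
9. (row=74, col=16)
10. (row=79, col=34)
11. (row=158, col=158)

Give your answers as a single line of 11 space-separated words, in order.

(106,25): row=0b1101010, col=0b11001, row AND col = 0b1000 = 8; 8 != 25 -> empty
(244,152): row=0b11110100, col=0b10011000, row AND col = 0b10010000 = 144; 144 != 152 -> empty
(43,1): row=0b101011, col=0b1, row AND col = 0b1 = 1; 1 == 1 -> filled
(42,31): row=0b101010, col=0b11111, row AND col = 0b1010 = 10; 10 != 31 -> empty
(1,1): row=0b1, col=0b1, row AND col = 0b1 = 1; 1 == 1 -> filled
(220,221): col outside [0, 220] -> not filled
(15,2): row=0b1111, col=0b10, row AND col = 0b10 = 2; 2 == 2 -> filled
(230,131): row=0b11100110, col=0b10000011, row AND col = 0b10000010 = 130; 130 != 131 -> empty
(74,16): row=0b1001010, col=0b10000, row AND col = 0b0 = 0; 0 != 16 -> empty
(79,34): row=0b1001111, col=0b100010, row AND col = 0b10 = 2; 2 != 34 -> empty
(158,158): row=0b10011110, col=0b10011110, row AND col = 0b10011110 = 158; 158 == 158 -> filled

Answer: no no yes no yes no yes no no no yes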